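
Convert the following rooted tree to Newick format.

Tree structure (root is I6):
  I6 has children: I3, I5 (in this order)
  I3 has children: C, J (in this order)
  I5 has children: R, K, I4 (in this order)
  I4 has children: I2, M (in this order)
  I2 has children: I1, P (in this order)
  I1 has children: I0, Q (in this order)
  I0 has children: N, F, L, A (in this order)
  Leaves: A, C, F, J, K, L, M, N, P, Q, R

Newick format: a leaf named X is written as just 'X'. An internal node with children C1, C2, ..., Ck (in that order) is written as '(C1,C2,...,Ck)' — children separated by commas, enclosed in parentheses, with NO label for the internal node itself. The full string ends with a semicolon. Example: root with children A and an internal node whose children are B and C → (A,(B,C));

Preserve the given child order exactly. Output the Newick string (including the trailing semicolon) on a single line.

internal I6 with children ['I3', 'I5']
  internal I3 with children ['C', 'J']
    leaf 'C' → 'C'
    leaf 'J' → 'J'
  → '(C,J)'
  internal I5 with children ['R', 'K', 'I4']
    leaf 'R' → 'R'
    leaf 'K' → 'K'
    internal I4 with children ['I2', 'M']
      internal I2 with children ['I1', 'P']
        internal I1 with children ['I0', 'Q']
          internal I0 with children ['N', 'F', 'L', 'A']
            leaf 'N' → 'N'
            leaf 'F' → 'F'
            leaf 'L' → 'L'
            leaf 'A' → 'A'
          → '(N,F,L,A)'
          leaf 'Q' → 'Q'
        → '((N,F,L,A),Q)'
        leaf 'P' → 'P'
      → '(((N,F,L,A),Q),P)'
      leaf 'M' → 'M'
    → '((((N,F,L,A),Q),P),M)'
  → '(R,K,((((N,F,L,A),Q),P),M))'
→ '((C,J),(R,K,((((N,F,L,A),Q),P),M)))'
Final: ((C,J),(R,K,((((N,F,L,A),Q),P),M)));

Answer: ((C,J),(R,K,((((N,F,L,A),Q),P),M)));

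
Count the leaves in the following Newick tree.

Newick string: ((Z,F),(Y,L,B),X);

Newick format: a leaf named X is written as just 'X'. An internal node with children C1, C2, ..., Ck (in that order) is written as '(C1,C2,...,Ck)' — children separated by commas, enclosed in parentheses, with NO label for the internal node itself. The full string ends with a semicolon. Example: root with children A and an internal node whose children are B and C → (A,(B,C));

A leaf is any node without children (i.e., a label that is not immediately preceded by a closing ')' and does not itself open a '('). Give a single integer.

Answer: 6

Derivation:
Newick: ((Z,F),(Y,L,B),X);
Scan left-to-right; a leaf is any maximal label run not followed by '(':
  pos 2: leaf 'Z' → count = 1
  pos 4: leaf 'F' → count = 2
  pos 8: leaf 'Y' → count = 3
  pos 10: leaf 'L' → count = 4
  pos 12: leaf 'B' → count = 5
  pos 15: leaf 'X' → count = 6
Total leaves: 6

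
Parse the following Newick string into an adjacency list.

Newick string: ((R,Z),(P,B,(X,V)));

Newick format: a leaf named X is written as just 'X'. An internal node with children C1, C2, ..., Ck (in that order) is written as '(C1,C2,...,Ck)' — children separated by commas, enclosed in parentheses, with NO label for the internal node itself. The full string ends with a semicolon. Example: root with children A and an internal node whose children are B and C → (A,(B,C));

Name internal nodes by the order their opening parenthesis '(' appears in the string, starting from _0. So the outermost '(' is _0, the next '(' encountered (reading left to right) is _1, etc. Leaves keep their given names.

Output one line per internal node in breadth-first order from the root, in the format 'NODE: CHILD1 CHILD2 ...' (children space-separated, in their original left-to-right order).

Answer: _0: _1 _2
_1: R Z
_2: P B _3
_3: X V

Derivation:
Input: ((R,Z),(P,B,(X,V)));
Scanning left-to-right, naming '(' by encounter order:
  pos 0: '(' -> open internal node _0 (depth 1)
  pos 1: '(' -> open internal node _1 (depth 2)
  pos 5: ')' -> close internal node _1 (now at depth 1)
  pos 7: '(' -> open internal node _2 (depth 2)
  pos 12: '(' -> open internal node _3 (depth 3)
  pos 16: ')' -> close internal node _3 (now at depth 2)
  pos 17: ')' -> close internal node _2 (now at depth 1)
  pos 18: ')' -> close internal node _0 (now at depth 0)
Total internal nodes: 4
BFS adjacency from root:
  _0: _1 _2
  _1: R Z
  _2: P B _3
  _3: X V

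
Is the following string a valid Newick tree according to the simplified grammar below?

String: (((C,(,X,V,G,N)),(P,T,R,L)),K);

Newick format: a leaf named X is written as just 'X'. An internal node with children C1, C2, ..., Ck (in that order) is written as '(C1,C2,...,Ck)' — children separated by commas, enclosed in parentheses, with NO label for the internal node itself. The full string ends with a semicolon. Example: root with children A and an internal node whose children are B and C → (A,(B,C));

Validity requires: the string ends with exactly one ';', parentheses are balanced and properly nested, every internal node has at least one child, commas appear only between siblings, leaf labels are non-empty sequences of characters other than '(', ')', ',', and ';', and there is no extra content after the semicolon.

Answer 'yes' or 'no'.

Answer: no

Derivation:
Input: (((C,(,X,V,G,N)),(P,T,R,L)),K);
Paren balance: 5 '(' vs 5 ')' OK
Ends with single ';': True
Full parse: FAILS (empty leaf label at pos 6)
Valid: False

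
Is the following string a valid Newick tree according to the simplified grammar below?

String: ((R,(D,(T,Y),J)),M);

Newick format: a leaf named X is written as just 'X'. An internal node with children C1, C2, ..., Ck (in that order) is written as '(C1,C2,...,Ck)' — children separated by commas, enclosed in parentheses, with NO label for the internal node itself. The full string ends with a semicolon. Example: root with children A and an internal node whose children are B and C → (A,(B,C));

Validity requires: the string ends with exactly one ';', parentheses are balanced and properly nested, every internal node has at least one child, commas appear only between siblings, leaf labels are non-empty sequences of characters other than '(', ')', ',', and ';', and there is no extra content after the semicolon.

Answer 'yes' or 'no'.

Input: ((R,(D,(T,Y),J)),M);
Paren balance: 4 '(' vs 4 ')' OK
Ends with single ';': True
Full parse: OK
Valid: True

Answer: yes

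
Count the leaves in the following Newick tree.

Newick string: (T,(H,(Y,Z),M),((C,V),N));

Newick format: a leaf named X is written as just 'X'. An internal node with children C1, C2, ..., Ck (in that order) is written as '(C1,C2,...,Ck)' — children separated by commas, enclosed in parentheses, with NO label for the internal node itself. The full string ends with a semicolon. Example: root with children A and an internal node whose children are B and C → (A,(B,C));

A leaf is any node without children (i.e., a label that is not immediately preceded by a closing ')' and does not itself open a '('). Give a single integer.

Answer: 8

Derivation:
Newick: (T,(H,(Y,Z),M),((C,V),N));
Scan left-to-right; a leaf is any maximal label run not followed by '(':
  pos 1: leaf 'T' → count = 1
  pos 4: leaf 'H' → count = 2
  pos 7: leaf 'Y' → count = 3
  pos 9: leaf 'Z' → count = 4
  pos 12: leaf 'M' → count = 5
  pos 17: leaf 'C' → count = 6
  pos 19: leaf 'V' → count = 7
  pos 22: leaf 'N' → count = 8
Total leaves: 8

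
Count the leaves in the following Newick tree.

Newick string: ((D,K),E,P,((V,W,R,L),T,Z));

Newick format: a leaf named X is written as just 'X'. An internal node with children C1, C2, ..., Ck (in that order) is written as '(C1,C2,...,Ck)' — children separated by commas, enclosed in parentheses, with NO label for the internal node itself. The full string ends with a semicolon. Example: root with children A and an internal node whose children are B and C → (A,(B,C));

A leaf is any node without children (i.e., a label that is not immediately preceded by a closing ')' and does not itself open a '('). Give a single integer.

Newick: ((D,K),E,P,((V,W,R,L),T,Z));
Scan left-to-right; a leaf is any maximal label run not followed by '(':
  pos 2: leaf 'D' → count = 1
  pos 4: leaf 'K' → count = 2
  pos 7: leaf 'E' → count = 3
  pos 9: leaf 'P' → count = 4
  pos 13: leaf 'V' → count = 5
  pos 15: leaf 'W' → count = 6
  pos 17: leaf 'R' → count = 7
  pos 19: leaf 'L' → count = 8
  pos 22: leaf 'T' → count = 9
  pos 24: leaf 'Z' → count = 10
Total leaves: 10

Answer: 10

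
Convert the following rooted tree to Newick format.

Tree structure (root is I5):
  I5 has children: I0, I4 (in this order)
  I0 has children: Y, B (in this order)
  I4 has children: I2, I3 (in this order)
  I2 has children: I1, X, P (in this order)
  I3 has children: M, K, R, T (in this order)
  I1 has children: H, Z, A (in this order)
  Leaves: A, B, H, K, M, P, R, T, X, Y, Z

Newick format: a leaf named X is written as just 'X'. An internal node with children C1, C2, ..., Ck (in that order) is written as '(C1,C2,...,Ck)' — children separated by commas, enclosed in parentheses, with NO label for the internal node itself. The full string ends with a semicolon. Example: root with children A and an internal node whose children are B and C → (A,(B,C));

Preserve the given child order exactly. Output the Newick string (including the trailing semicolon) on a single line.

Answer: ((Y,B),(((H,Z,A),X,P),(M,K,R,T)));

Derivation:
internal I5 with children ['I0', 'I4']
  internal I0 with children ['Y', 'B']
    leaf 'Y' → 'Y'
    leaf 'B' → 'B'
  → '(Y,B)'
  internal I4 with children ['I2', 'I3']
    internal I2 with children ['I1', 'X', 'P']
      internal I1 with children ['H', 'Z', 'A']
        leaf 'H' → 'H'
        leaf 'Z' → 'Z'
        leaf 'A' → 'A'
      → '(H,Z,A)'
      leaf 'X' → 'X'
      leaf 'P' → 'P'
    → '((H,Z,A),X,P)'
    internal I3 with children ['M', 'K', 'R', 'T']
      leaf 'M' → 'M'
      leaf 'K' → 'K'
      leaf 'R' → 'R'
      leaf 'T' → 'T'
    → '(M,K,R,T)'
  → '(((H,Z,A),X,P),(M,K,R,T))'
→ '((Y,B),(((H,Z,A),X,P),(M,K,R,T)))'
Final: ((Y,B),(((H,Z,A),X,P),(M,K,R,T)));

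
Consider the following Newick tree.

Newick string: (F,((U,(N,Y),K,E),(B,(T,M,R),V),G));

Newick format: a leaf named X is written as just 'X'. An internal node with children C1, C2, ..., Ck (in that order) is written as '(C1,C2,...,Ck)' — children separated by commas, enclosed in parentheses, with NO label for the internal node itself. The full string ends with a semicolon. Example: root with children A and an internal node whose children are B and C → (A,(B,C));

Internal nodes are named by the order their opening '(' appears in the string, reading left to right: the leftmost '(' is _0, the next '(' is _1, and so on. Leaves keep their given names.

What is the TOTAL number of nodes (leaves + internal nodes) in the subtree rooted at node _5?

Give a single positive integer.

Answer: 4

Derivation:
Newick: (F,((U,(N,Y),K,E),(B,(T,M,R),V),G));
Locate _5: it is the '(' at position 21 (the 6th '(' reading left to right).
Query: subtree rooted at _5
_5: subtree_size = 1 + 3
  T: subtree_size = 1 + 0
  M: subtree_size = 1 + 0
  R: subtree_size = 1 + 0
Total subtree size of _5: 4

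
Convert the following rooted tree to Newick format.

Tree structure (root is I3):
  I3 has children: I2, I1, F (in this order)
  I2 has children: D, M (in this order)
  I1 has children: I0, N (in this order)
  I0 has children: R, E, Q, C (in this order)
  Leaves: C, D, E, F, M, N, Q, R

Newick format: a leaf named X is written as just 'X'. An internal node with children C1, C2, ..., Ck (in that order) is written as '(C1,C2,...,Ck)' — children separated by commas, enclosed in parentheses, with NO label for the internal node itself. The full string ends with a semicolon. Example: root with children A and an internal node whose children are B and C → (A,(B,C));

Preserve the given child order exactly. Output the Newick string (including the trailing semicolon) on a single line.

internal I3 with children ['I2', 'I1', 'F']
  internal I2 with children ['D', 'M']
    leaf 'D' → 'D'
    leaf 'M' → 'M'
  → '(D,M)'
  internal I1 with children ['I0', 'N']
    internal I0 with children ['R', 'E', 'Q', 'C']
      leaf 'R' → 'R'
      leaf 'E' → 'E'
      leaf 'Q' → 'Q'
      leaf 'C' → 'C'
    → '(R,E,Q,C)'
    leaf 'N' → 'N'
  → '((R,E,Q,C),N)'
  leaf 'F' → 'F'
→ '((D,M),((R,E,Q,C),N),F)'
Final: ((D,M),((R,E,Q,C),N),F);

Answer: ((D,M),((R,E,Q,C),N),F);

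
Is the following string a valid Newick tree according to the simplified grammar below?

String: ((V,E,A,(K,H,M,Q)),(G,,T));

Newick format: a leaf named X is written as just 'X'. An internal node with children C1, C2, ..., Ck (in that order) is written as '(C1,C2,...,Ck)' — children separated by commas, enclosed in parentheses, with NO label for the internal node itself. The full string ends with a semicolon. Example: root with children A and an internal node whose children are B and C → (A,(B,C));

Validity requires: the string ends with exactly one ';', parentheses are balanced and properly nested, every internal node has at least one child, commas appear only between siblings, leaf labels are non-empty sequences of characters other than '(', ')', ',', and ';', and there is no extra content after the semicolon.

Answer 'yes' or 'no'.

Answer: no

Derivation:
Input: ((V,E,A,(K,H,M,Q)),(G,,T));
Paren balance: 4 '(' vs 4 ')' OK
Ends with single ';': True
Full parse: FAILS (empty leaf label at pos 22)
Valid: False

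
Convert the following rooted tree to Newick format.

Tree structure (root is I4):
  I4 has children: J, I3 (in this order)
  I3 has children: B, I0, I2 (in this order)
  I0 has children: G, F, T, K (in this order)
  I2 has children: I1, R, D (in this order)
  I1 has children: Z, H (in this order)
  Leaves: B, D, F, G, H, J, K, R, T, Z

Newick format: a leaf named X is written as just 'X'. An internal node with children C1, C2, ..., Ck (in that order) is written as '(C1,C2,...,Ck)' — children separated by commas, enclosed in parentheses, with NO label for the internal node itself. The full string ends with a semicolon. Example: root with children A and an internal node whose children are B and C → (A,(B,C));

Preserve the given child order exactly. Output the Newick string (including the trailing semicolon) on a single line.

Answer: (J,(B,(G,F,T,K),((Z,H),R,D)));

Derivation:
internal I4 with children ['J', 'I3']
  leaf 'J' → 'J'
  internal I3 with children ['B', 'I0', 'I2']
    leaf 'B' → 'B'
    internal I0 with children ['G', 'F', 'T', 'K']
      leaf 'G' → 'G'
      leaf 'F' → 'F'
      leaf 'T' → 'T'
      leaf 'K' → 'K'
    → '(G,F,T,K)'
    internal I2 with children ['I1', 'R', 'D']
      internal I1 with children ['Z', 'H']
        leaf 'Z' → 'Z'
        leaf 'H' → 'H'
      → '(Z,H)'
      leaf 'R' → 'R'
      leaf 'D' → 'D'
    → '((Z,H),R,D)'
  → '(B,(G,F,T,K),((Z,H),R,D))'
→ '(J,(B,(G,F,T,K),((Z,H),R,D)))'
Final: (J,(B,(G,F,T,K),((Z,H),R,D)));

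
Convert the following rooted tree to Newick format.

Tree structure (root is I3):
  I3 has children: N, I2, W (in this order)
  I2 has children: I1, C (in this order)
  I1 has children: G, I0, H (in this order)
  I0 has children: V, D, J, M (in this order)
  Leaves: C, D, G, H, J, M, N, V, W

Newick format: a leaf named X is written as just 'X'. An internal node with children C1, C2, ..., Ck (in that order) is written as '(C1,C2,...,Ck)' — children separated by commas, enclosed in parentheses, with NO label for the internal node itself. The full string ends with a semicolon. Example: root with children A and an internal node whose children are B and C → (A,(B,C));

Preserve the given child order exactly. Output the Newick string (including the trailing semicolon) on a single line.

internal I3 with children ['N', 'I2', 'W']
  leaf 'N' → 'N'
  internal I2 with children ['I1', 'C']
    internal I1 with children ['G', 'I0', 'H']
      leaf 'G' → 'G'
      internal I0 with children ['V', 'D', 'J', 'M']
        leaf 'V' → 'V'
        leaf 'D' → 'D'
        leaf 'J' → 'J'
        leaf 'M' → 'M'
      → '(V,D,J,M)'
      leaf 'H' → 'H'
    → '(G,(V,D,J,M),H)'
    leaf 'C' → 'C'
  → '((G,(V,D,J,M),H),C)'
  leaf 'W' → 'W'
→ '(N,((G,(V,D,J,M),H),C),W)'
Final: (N,((G,(V,D,J,M),H),C),W);

Answer: (N,((G,(V,D,J,M),H),C),W);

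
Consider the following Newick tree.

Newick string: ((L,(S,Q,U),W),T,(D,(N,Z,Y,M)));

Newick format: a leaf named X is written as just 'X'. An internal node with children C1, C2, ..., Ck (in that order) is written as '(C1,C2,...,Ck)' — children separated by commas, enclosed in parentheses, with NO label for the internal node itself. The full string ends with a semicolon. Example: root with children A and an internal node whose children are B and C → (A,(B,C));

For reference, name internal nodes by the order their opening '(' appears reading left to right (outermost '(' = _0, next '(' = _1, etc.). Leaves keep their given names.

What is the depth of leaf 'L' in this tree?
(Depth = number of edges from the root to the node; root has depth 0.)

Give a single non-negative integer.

Answer: 2

Derivation:
Newick: ((L,(S,Q,U),W),T,(D,(N,Z,Y,M)));
Naming internals by '(' encounter order: outermost '(' = _0, next = _1, ...
Query node: L
Path from root: _0 -> _1 -> L
Depth of L: 2 (number of edges from root)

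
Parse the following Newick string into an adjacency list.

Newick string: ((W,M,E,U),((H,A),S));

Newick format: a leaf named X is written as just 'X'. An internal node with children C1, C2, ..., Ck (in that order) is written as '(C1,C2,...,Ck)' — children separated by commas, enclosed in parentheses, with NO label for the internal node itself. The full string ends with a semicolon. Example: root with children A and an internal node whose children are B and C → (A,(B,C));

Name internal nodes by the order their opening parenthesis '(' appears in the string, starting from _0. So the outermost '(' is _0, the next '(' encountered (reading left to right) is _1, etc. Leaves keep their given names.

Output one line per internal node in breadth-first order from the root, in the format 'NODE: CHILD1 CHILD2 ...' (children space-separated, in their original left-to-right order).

Input: ((W,M,E,U),((H,A),S));
Scanning left-to-right, naming '(' by encounter order:
  pos 0: '(' -> open internal node _0 (depth 1)
  pos 1: '(' -> open internal node _1 (depth 2)
  pos 9: ')' -> close internal node _1 (now at depth 1)
  pos 11: '(' -> open internal node _2 (depth 2)
  pos 12: '(' -> open internal node _3 (depth 3)
  pos 16: ')' -> close internal node _3 (now at depth 2)
  pos 19: ')' -> close internal node _2 (now at depth 1)
  pos 20: ')' -> close internal node _0 (now at depth 0)
Total internal nodes: 4
BFS adjacency from root:
  _0: _1 _2
  _1: W M E U
  _2: _3 S
  _3: H A

Answer: _0: _1 _2
_1: W M E U
_2: _3 S
_3: H A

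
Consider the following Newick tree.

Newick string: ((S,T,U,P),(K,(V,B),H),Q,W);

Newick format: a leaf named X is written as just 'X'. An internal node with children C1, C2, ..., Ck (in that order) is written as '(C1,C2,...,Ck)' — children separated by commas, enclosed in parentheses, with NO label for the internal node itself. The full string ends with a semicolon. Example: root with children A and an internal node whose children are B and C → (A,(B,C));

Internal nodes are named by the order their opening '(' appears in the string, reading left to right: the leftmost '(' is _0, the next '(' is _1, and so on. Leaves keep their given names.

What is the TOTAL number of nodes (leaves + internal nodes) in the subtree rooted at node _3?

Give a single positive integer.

Newick: ((S,T,U,P),(K,(V,B),H),Q,W);
Locate _3: it is the '(' at position 14 (the 4th '(' reading left to right).
Query: subtree rooted at _3
_3: subtree_size = 1 + 2
  V: subtree_size = 1 + 0
  B: subtree_size = 1 + 0
Total subtree size of _3: 3

Answer: 3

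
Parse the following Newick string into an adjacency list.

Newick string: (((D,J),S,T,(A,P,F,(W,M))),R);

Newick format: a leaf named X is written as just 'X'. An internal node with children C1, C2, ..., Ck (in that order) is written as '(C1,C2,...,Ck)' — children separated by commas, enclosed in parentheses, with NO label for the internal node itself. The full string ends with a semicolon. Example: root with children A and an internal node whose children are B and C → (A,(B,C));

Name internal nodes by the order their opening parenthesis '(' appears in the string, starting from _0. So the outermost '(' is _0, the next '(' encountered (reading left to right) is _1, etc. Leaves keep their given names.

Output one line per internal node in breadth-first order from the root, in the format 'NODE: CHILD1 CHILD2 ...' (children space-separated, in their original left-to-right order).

Answer: _0: _1 R
_1: _2 S T _3
_2: D J
_3: A P F _4
_4: W M

Derivation:
Input: (((D,J),S,T,(A,P,F,(W,M))),R);
Scanning left-to-right, naming '(' by encounter order:
  pos 0: '(' -> open internal node _0 (depth 1)
  pos 1: '(' -> open internal node _1 (depth 2)
  pos 2: '(' -> open internal node _2 (depth 3)
  pos 6: ')' -> close internal node _2 (now at depth 2)
  pos 12: '(' -> open internal node _3 (depth 3)
  pos 19: '(' -> open internal node _4 (depth 4)
  pos 23: ')' -> close internal node _4 (now at depth 3)
  pos 24: ')' -> close internal node _3 (now at depth 2)
  pos 25: ')' -> close internal node _1 (now at depth 1)
  pos 28: ')' -> close internal node _0 (now at depth 0)
Total internal nodes: 5
BFS adjacency from root:
  _0: _1 R
  _1: _2 S T _3
  _2: D J
  _3: A P F _4
  _4: W M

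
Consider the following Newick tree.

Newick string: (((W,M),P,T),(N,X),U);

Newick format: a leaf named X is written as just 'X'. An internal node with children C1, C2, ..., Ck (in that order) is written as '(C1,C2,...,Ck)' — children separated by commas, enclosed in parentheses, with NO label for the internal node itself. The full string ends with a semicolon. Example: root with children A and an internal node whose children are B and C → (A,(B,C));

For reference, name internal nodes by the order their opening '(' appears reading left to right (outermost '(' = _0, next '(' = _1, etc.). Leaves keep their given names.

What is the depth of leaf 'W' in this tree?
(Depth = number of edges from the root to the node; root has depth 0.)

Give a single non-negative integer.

Newick: (((W,M),P,T),(N,X),U);
Naming internals by '(' encounter order: outermost '(' = _0, next = _1, ...
Query node: W
Path from root: _0 -> _1 -> _2 -> W
Depth of W: 3 (number of edges from root)

Answer: 3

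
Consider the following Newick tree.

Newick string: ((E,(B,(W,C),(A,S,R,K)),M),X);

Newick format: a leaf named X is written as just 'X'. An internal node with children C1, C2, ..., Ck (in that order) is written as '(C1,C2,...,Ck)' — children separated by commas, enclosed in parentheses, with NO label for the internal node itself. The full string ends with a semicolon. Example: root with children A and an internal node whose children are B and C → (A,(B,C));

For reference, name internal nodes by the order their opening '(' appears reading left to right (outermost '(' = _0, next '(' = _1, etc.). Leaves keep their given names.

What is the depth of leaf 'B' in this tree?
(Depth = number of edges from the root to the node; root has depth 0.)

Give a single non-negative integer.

Newick: ((E,(B,(W,C),(A,S,R,K)),M),X);
Naming internals by '(' encounter order: outermost '(' = _0, next = _1, ...
Query node: B
Path from root: _0 -> _1 -> _2 -> B
Depth of B: 3 (number of edges from root)

Answer: 3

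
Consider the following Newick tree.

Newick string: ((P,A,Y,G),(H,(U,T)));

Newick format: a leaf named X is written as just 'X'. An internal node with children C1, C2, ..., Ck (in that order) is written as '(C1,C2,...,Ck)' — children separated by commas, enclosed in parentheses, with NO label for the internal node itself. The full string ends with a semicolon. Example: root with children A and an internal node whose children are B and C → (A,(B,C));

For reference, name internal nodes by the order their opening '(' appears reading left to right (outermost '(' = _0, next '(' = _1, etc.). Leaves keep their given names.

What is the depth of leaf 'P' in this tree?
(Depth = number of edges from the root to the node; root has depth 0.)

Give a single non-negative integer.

Answer: 2

Derivation:
Newick: ((P,A,Y,G),(H,(U,T)));
Naming internals by '(' encounter order: outermost '(' = _0, next = _1, ...
Query node: P
Path from root: _0 -> _1 -> P
Depth of P: 2 (number of edges from root)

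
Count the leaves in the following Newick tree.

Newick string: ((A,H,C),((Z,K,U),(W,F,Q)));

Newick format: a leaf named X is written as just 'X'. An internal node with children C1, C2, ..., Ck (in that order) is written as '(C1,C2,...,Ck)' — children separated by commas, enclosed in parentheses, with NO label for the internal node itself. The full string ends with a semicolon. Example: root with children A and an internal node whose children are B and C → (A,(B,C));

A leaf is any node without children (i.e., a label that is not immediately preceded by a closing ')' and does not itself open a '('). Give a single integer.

Answer: 9

Derivation:
Newick: ((A,H,C),((Z,K,U),(W,F,Q)));
Scan left-to-right; a leaf is any maximal label run not followed by '(':
  pos 2: leaf 'A' → count = 1
  pos 4: leaf 'H' → count = 2
  pos 6: leaf 'C' → count = 3
  pos 11: leaf 'Z' → count = 4
  pos 13: leaf 'K' → count = 5
  pos 15: leaf 'U' → count = 6
  pos 19: leaf 'W' → count = 7
  pos 21: leaf 'F' → count = 8
  pos 23: leaf 'Q' → count = 9
Total leaves: 9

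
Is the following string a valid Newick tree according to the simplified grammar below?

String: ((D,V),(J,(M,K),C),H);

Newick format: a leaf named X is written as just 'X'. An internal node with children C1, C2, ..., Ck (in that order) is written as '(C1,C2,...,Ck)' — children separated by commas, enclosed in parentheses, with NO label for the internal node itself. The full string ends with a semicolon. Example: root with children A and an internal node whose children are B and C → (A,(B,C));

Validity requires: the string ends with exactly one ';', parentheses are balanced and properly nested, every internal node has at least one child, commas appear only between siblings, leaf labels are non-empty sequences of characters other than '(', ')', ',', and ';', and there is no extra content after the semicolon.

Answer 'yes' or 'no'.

Answer: yes

Derivation:
Input: ((D,V),(J,(M,K),C),H);
Paren balance: 4 '(' vs 4 ')' OK
Ends with single ';': True
Full parse: OK
Valid: True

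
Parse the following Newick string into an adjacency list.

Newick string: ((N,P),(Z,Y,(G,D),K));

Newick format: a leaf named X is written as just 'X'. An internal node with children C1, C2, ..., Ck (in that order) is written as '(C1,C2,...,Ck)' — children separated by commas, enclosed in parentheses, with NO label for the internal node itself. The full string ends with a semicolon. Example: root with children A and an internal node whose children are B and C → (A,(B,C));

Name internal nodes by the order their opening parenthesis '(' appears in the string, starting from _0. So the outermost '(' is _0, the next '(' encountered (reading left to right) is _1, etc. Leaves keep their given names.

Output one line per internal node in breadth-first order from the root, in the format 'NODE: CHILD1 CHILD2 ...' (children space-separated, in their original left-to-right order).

Answer: _0: _1 _2
_1: N P
_2: Z Y _3 K
_3: G D

Derivation:
Input: ((N,P),(Z,Y,(G,D),K));
Scanning left-to-right, naming '(' by encounter order:
  pos 0: '(' -> open internal node _0 (depth 1)
  pos 1: '(' -> open internal node _1 (depth 2)
  pos 5: ')' -> close internal node _1 (now at depth 1)
  pos 7: '(' -> open internal node _2 (depth 2)
  pos 12: '(' -> open internal node _3 (depth 3)
  pos 16: ')' -> close internal node _3 (now at depth 2)
  pos 19: ')' -> close internal node _2 (now at depth 1)
  pos 20: ')' -> close internal node _0 (now at depth 0)
Total internal nodes: 4
BFS adjacency from root:
  _0: _1 _2
  _1: N P
  _2: Z Y _3 K
  _3: G D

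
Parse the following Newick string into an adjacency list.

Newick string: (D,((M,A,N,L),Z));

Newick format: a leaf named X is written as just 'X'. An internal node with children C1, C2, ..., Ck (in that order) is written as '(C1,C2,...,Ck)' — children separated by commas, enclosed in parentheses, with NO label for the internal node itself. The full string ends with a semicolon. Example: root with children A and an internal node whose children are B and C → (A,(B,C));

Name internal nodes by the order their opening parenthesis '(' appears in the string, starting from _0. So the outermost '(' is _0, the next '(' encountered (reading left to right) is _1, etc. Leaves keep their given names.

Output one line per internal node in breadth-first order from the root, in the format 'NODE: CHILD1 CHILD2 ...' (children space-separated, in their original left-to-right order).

Input: (D,((M,A,N,L),Z));
Scanning left-to-right, naming '(' by encounter order:
  pos 0: '(' -> open internal node _0 (depth 1)
  pos 3: '(' -> open internal node _1 (depth 2)
  pos 4: '(' -> open internal node _2 (depth 3)
  pos 12: ')' -> close internal node _2 (now at depth 2)
  pos 15: ')' -> close internal node _1 (now at depth 1)
  pos 16: ')' -> close internal node _0 (now at depth 0)
Total internal nodes: 3
BFS adjacency from root:
  _0: D _1
  _1: _2 Z
  _2: M A N L

Answer: _0: D _1
_1: _2 Z
_2: M A N L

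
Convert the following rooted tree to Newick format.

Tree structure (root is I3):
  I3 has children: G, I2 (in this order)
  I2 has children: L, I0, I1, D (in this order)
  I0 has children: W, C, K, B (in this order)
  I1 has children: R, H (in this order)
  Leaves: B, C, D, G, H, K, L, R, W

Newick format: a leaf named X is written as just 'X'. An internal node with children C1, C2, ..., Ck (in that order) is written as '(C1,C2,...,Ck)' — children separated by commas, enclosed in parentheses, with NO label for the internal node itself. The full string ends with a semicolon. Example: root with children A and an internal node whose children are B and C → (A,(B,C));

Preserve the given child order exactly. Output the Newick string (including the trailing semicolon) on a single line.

Answer: (G,(L,(W,C,K,B),(R,H),D));

Derivation:
internal I3 with children ['G', 'I2']
  leaf 'G' → 'G'
  internal I2 with children ['L', 'I0', 'I1', 'D']
    leaf 'L' → 'L'
    internal I0 with children ['W', 'C', 'K', 'B']
      leaf 'W' → 'W'
      leaf 'C' → 'C'
      leaf 'K' → 'K'
      leaf 'B' → 'B'
    → '(W,C,K,B)'
    internal I1 with children ['R', 'H']
      leaf 'R' → 'R'
      leaf 'H' → 'H'
    → '(R,H)'
    leaf 'D' → 'D'
  → '(L,(W,C,K,B),(R,H),D)'
→ '(G,(L,(W,C,K,B),(R,H),D))'
Final: (G,(L,(W,C,K,B),(R,H),D));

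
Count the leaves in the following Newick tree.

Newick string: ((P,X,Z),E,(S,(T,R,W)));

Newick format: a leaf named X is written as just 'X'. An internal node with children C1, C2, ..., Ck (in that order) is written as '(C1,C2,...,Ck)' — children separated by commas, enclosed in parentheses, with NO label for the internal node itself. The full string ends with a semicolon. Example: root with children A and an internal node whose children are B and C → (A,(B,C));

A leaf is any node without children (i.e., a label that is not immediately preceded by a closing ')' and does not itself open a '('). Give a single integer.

Answer: 8

Derivation:
Newick: ((P,X,Z),E,(S,(T,R,W)));
Scan left-to-right; a leaf is any maximal label run not followed by '(':
  pos 2: leaf 'P' → count = 1
  pos 4: leaf 'X' → count = 2
  pos 6: leaf 'Z' → count = 3
  pos 9: leaf 'E' → count = 4
  pos 12: leaf 'S' → count = 5
  pos 15: leaf 'T' → count = 6
  pos 17: leaf 'R' → count = 7
  pos 19: leaf 'W' → count = 8
Total leaves: 8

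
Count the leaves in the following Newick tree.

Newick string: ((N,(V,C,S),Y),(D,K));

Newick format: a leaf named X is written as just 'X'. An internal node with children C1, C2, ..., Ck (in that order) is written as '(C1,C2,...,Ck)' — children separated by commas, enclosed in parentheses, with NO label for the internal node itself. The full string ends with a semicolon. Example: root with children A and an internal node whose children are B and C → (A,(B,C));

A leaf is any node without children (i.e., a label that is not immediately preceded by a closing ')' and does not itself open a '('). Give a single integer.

Newick: ((N,(V,C,S),Y),(D,K));
Scan left-to-right; a leaf is any maximal label run not followed by '(':
  pos 2: leaf 'N' → count = 1
  pos 5: leaf 'V' → count = 2
  pos 7: leaf 'C' → count = 3
  pos 9: leaf 'S' → count = 4
  pos 12: leaf 'Y' → count = 5
  pos 16: leaf 'D' → count = 6
  pos 18: leaf 'K' → count = 7
Total leaves: 7

Answer: 7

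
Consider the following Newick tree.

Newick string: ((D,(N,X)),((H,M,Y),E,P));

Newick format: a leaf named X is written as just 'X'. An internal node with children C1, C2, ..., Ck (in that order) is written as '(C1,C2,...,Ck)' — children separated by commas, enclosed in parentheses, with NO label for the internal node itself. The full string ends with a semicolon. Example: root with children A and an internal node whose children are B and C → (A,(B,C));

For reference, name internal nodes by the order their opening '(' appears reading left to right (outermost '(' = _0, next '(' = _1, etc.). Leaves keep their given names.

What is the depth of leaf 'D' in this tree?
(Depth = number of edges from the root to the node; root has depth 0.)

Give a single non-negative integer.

Newick: ((D,(N,X)),((H,M,Y),E,P));
Naming internals by '(' encounter order: outermost '(' = _0, next = _1, ...
Query node: D
Path from root: _0 -> _1 -> D
Depth of D: 2 (number of edges from root)

Answer: 2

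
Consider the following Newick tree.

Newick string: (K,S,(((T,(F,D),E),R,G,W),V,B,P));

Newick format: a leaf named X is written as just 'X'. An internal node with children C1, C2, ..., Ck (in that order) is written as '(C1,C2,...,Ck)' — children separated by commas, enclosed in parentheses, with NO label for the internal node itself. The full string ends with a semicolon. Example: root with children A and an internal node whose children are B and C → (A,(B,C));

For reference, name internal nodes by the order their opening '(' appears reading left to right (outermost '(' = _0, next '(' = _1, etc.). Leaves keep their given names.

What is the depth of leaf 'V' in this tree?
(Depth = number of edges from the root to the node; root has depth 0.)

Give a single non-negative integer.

Newick: (K,S,(((T,(F,D),E),R,G,W),V,B,P));
Naming internals by '(' encounter order: outermost '(' = _0, next = _1, ...
Query node: V
Path from root: _0 -> _1 -> V
Depth of V: 2 (number of edges from root)

Answer: 2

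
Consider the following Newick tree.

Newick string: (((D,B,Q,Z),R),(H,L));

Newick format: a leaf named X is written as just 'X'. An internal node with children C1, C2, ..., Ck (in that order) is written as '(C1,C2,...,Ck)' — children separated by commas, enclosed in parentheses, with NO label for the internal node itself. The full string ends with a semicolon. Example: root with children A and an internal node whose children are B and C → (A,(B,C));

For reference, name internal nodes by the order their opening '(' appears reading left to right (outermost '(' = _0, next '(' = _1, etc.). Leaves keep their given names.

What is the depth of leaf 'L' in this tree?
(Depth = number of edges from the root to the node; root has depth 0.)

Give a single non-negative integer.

Answer: 2

Derivation:
Newick: (((D,B,Q,Z),R),(H,L));
Naming internals by '(' encounter order: outermost '(' = _0, next = _1, ...
Query node: L
Path from root: _0 -> _3 -> L
Depth of L: 2 (number of edges from root)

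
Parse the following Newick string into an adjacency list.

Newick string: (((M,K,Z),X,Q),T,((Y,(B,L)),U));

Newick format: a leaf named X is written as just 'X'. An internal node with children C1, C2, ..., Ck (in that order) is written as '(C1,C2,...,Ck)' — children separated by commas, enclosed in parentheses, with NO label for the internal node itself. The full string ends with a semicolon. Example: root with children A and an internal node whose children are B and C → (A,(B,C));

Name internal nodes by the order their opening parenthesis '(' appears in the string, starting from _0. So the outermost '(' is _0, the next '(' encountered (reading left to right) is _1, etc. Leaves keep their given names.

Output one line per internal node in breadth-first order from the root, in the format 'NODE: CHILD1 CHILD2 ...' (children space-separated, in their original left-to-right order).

Answer: _0: _1 T _3
_1: _2 X Q
_3: _4 U
_2: M K Z
_4: Y _5
_5: B L

Derivation:
Input: (((M,K,Z),X,Q),T,((Y,(B,L)),U));
Scanning left-to-right, naming '(' by encounter order:
  pos 0: '(' -> open internal node _0 (depth 1)
  pos 1: '(' -> open internal node _1 (depth 2)
  pos 2: '(' -> open internal node _2 (depth 3)
  pos 8: ')' -> close internal node _2 (now at depth 2)
  pos 13: ')' -> close internal node _1 (now at depth 1)
  pos 17: '(' -> open internal node _3 (depth 2)
  pos 18: '(' -> open internal node _4 (depth 3)
  pos 21: '(' -> open internal node _5 (depth 4)
  pos 25: ')' -> close internal node _5 (now at depth 3)
  pos 26: ')' -> close internal node _4 (now at depth 2)
  pos 29: ')' -> close internal node _3 (now at depth 1)
  pos 30: ')' -> close internal node _0 (now at depth 0)
Total internal nodes: 6
BFS adjacency from root:
  _0: _1 T _3
  _1: _2 X Q
  _3: _4 U
  _2: M K Z
  _4: Y _5
  _5: B L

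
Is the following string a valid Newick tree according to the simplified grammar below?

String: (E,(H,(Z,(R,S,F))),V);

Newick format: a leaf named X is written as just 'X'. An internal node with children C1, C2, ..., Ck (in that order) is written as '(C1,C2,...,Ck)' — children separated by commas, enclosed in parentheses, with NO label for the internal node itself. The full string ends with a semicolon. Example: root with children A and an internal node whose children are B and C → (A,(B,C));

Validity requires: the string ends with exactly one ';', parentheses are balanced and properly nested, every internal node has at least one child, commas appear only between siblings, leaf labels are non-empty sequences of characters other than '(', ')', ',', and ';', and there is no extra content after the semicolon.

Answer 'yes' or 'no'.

Input: (E,(H,(Z,(R,S,F))),V);
Paren balance: 4 '(' vs 4 ')' OK
Ends with single ';': True
Full parse: OK
Valid: True

Answer: yes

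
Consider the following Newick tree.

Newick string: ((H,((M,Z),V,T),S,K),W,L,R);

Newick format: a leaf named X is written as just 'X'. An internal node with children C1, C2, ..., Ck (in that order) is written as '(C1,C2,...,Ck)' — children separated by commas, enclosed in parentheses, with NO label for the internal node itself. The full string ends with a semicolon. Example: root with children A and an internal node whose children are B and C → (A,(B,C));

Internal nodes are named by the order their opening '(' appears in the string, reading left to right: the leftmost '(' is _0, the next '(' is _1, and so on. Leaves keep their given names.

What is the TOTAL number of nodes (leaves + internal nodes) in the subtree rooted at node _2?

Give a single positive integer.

Answer: 6

Derivation:
Newick: ((H,((M,Z),V,T),S,K),W,L,R);
Locate _2: it is the '(' at position 4 (the 3rd '(' reading left to right).
Query: subtree rooted at _2
_2: subtree_size = 1 + 5
  _3: subtree_size = 1 + 2
    M: subtree_size = 1 + 0
    Z: subtree_size = 1 + 0
  V: subtree_size = 1 + 0
  T: subtree_size = 1 + 0
Total subtree size of _2: 6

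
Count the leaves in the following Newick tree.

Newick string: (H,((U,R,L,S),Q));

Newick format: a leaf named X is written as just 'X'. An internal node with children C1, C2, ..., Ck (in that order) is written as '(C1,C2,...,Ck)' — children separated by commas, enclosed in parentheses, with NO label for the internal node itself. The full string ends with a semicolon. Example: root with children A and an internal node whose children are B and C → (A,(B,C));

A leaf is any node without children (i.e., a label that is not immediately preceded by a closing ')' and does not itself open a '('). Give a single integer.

Answer: 6

Derivation:
Newick: (H,((U,R,L,S),Q));
Scan left-to-right; a leaf is any maximal label run not followed by '(':
  pos 1: leaf 'H' → count = 1
  pos 5: leaf 'U' → count = 2
  pos 7: leaf 'R' → count = 3
  pos 9: leaf 'L' → count = 4
  pos 11: leaf 'S' → count = 5
  pos 14: leaf 'Q' → count = 6
Total leaves: 6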